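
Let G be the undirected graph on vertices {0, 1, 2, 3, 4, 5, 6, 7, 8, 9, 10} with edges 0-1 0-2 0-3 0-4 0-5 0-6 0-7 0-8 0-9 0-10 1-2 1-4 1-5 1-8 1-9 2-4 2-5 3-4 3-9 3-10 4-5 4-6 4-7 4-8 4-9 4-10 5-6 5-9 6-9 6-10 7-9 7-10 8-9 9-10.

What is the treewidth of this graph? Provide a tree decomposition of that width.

Treewidth 4.
One such decomposition:
Bags: B1 = {0, 4, 6, 9, 10}  B2 = {0, 4, 7, 9, 10}  B3 = {0, 4, 5, 6, 9}  B4 = {0, 1, 4, 5, 9}  B5 = {0, 1, 2, 4, 5}  B6 = {0, 1, 4, 8, 9}  B7 = {0, 3, 4, 9, 10}
Tree: B1–B2, B1–B3, B3–B4, B4–B5, B4–B6, B2–B7

The largest bag has 5 vertices, giving width 4; this decomposition certifies tw(G) ≤ 4. Conversely, {0, 1, 4, 8, 9} is a clique of size 5, and the vertices of any clique must share a bag in every tree decomposition; so some bag has ≥ 5 vertices and tw(G) ≥ 4. The upper and lower bounds meet at 4, so that is the treewidth.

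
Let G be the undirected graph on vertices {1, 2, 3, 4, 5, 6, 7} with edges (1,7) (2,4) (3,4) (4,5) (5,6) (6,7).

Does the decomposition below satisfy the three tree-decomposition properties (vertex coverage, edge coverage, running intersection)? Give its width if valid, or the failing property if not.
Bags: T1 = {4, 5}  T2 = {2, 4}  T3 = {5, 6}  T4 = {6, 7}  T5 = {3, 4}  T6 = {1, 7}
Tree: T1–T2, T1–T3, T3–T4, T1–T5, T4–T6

Yes; width 1.

Every vertex of G appears in some bag (union = {1, 2, 3, 4, 5, 6, 7}); every edge is covered by a bag; and for each vertex v the set of bags containing v is connected in the bag tree. The decomposition is therefore valid. The largest bag has 2 vertices, so the width is 1.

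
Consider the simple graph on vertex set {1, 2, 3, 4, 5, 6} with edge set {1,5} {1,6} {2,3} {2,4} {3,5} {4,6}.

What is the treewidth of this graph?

2

A width-2 tree decomposition is:
Bags: B1 = {1, 4, 6}  B2 = {1, 2, 4}  B3 = {1, 2, 3}  B4 = {1, 3, 5}
Tree: B1–B2, B2–B3, B3–B4
Each bag holds 3 vertices, so the decomposition has width 2, which upper-bounds the treewidth. Since 1–6–4–2–3–5–1 is a cycle in G, G is not acyclic. Forests are exactly the graphs of treewidth ≤ 1, so tw(G) ≥ 2. Therefore the treewidth is 2.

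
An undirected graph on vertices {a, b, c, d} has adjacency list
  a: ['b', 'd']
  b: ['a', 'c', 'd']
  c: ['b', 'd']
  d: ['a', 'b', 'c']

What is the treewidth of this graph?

2

A width-2 tree decomposition is:
Bags: B1 = {a, b, d}  B2 = {b, c, d}
Tree: B1–B2
The largest bag has 3 vertices, giving width 2; this decomposition certifies tw(G) ≤ 2. On the other hand G contains the 3-clique {b, c, d}. A clique must lie in a single bag of any decomposition, so no decomposition can have width below 2. Hence tw(G) = 2 exactly.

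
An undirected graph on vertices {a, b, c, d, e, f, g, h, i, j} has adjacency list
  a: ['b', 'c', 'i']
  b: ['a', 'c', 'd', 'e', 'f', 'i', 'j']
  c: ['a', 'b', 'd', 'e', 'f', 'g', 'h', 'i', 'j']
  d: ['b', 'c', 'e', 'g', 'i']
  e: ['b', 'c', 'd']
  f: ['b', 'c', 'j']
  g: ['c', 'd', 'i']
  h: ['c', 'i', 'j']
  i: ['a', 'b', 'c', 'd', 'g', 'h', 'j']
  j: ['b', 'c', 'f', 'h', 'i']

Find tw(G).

3

A width-3 tree decomposition is:
Bags: B1 = {a, b, c, i}  B2 = {b, c, d, i}  B3 = {b, c, i, j}  B4 = {b, c, d, e}  B5 = {b, c, f, j}  B6 = {c, h, i, j}  B7 = {c, d, g, i}
Tree: B1–B2, B1–B3, B2–B4, B3–B5, B3–B6, B2–B7
Each bag holds 4 vertices, so the decomposition has width 3, which upper-bounds the treewidth. For the lower bound, the 4 vertices {c, d, g, i} are pairwise adjacent, and any tree decomposition puts a clique entirely inside one bag — forcing width ≥ 3. The upper and lower bounds meet at 3, so that is the treewidth.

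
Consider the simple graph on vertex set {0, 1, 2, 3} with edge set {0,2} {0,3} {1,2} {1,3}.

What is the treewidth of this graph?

A width-2 tree decomposition is:
Bags: B1 = {0, 1, 2}  B2 = {0, 1, 3}
Tree: B1–B2
The largest bag has 3 vertices, giving width 2; this decomposition certifies tw(G) ≤ 2. For the lower bound, G contains the cycle 0–2–1–3–0, so G is not a forest; only forests have treewidth ≤ 1, hence tw(G) ≥ 2. Combining the bounds, tw(G) = 2.

2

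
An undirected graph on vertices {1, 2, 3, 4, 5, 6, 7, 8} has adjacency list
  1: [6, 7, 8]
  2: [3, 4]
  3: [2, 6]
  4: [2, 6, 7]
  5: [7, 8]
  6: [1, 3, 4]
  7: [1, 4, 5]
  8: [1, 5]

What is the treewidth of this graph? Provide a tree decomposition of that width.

Each bag holds 3 vertices, so the decomposition has width 2, which upper-bounds the treewidth. The edges 3–2–4–6–3 form a cycle, so G is not a tree and its treewidth is at least 2. Hence tw(G) = 2 exactly.

Treewidth 2.
Bags: B1 = {2, 3, 6}  B2 = {2, 4, 6}  B3 = {1, 4, 6}  B4 = {1, 4, 7}  B5 = {1, 7, 8}  B6 = {5, 7, 8}
Tree: B1–B2, B2–B3, B3–B4, B4–B5, B5–B6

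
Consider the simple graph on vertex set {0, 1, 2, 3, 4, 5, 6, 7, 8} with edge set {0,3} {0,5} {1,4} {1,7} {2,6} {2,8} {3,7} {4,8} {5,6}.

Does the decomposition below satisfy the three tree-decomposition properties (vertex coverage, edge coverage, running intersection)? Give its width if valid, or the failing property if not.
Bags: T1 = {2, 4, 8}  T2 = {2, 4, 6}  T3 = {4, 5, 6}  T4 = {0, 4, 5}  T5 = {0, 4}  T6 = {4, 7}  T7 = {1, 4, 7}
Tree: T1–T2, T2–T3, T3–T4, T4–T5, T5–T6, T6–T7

A tree decomposition must satisfy three properties: every vertex lies in some bag; for every edge, both endpoints lie together in some bag; and for every vertex, the bags containing it form a connected subtree. Here vertex 3 appears in no bag, so the decomposition is invalid.

No — vertex 3 appears in no bag.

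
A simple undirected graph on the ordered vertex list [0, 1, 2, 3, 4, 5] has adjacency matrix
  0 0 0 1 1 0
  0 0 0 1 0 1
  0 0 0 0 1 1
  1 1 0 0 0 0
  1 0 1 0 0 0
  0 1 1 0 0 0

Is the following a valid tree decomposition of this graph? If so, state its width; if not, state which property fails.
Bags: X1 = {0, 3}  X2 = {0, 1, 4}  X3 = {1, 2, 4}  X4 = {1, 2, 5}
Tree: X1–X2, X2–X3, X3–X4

A tree decomposition must satisfy three properties: every vertex lies in some bag; for every edge, both endpoints lie together in some bag; and for every vertex, the bags containing it form a connected subtree. Here edge (1,3) lies in no bag, so the decomposition is invalid.

No — edge (1,3) lies in no bag.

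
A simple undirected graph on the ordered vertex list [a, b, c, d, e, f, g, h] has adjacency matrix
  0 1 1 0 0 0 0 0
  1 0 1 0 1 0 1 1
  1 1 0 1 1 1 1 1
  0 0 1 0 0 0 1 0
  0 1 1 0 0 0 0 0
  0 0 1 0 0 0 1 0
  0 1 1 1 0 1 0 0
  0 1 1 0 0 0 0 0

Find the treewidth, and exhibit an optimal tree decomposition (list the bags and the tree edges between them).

Treewidth 2.
One optimal decomposition is:
Bags: B1 = {b, c, e}  B2 = {a, b, c}  B3 = {b, c, g}  B4 = {c, f, g}  B5 = {c, d, g}  B6 = {b, c, h}
Tree: B1–B2, B1–B3, B3–B4, B4–B5, B2–B6

The largest bag has 3 vertices, giving width 2; this decomposition certifies tw(G) ≤ 2. On the other hand G contains the 3-clique {c, d, g}. A clique must lie in a single bag of any decomposition, so no decomposition can have width below 2. Combining the bounds, tw(G) = 2.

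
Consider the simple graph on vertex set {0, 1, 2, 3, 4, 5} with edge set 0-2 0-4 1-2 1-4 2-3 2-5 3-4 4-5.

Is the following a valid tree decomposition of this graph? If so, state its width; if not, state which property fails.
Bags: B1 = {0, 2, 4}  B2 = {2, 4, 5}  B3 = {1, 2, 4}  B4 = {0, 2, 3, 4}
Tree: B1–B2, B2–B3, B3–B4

No — bags containing vertex 0 are not connected in the tree.

A tree decomposition must satisfy three properties: every vertex lies in some bag; for every edge, both endpoints lie together in some bag; and for every vertex, the bags containing it form a connected subtree. Here bags containing vertex 0 are not connected in the tree, so the decomposition is invalid.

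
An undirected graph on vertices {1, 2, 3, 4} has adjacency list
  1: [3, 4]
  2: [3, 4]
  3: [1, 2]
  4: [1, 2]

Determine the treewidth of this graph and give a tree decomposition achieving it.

Every bag has size at most 3, so the width is 3 − 1 = 2 and tw(G) ≤ 2. For the lower bound, G contains the cycle 4–2–3–1–4, so G is not a forest; only forests have treewidth ≤ 1, hence tw(G) ≥ 2. Therefore the treewidth is 2.

Treewidth 2.
Bags: B1 = {2, 3, 4}  B2 = {1, 3, 4}
Tree: B1–B2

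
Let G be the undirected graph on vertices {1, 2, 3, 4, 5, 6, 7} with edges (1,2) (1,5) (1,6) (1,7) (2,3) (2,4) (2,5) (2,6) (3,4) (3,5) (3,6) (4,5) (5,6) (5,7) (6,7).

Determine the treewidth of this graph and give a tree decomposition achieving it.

Every bag has size at most 4, so the width is 4 − 1 = 3 and tw(G) ≤ 3. For the lower bound, the 4 vertices {1, 2, 5, 6} are pairwise adjacent, and any tree decomposition puts a clique entirely inside one bag — forcing width ≥ 3. Combining the bounds, tw(G) = 3.

Treewidth 3.
One such decomposition:
Bags: B1 = {2, 3, 5, 6}  B2 = {1, 2, 5, 6}  B3 = {2, 3, 4, 5}  B4 = {1, 5, 6, 7}
Tree: B1–B2, B1–B3, B2–B4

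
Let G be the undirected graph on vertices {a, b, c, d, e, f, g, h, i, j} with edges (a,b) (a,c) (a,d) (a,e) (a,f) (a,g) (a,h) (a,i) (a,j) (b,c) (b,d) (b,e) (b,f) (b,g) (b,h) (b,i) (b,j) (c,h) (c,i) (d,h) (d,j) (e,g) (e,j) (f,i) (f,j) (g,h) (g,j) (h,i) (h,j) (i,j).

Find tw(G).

A width-4 tree decomposition is:
Bags: B1 = {a, b, f, i, j}  B2 = {a, b, h, i, j}  B3 = {a, b, g, h, j}  B4 = {a, b, d, h, j}  B5 = {a, b, c, h, i}  B6 = {a, b, e, g, j}
Tree: B1–B2, B2–B3, B3–B4, B2–B5, B3–B6
The largest bag has 5 vertices, giving width 4; this decomposition certifies tw(G) ≤ 4. For the lower bound, the 5 vertices {a, b, e, g, j} are pairwise adjacent, and any tree decomposition puts a clique entirely inside one bag — forcing width ≥ 4. Therefore the treewidth is 4.

4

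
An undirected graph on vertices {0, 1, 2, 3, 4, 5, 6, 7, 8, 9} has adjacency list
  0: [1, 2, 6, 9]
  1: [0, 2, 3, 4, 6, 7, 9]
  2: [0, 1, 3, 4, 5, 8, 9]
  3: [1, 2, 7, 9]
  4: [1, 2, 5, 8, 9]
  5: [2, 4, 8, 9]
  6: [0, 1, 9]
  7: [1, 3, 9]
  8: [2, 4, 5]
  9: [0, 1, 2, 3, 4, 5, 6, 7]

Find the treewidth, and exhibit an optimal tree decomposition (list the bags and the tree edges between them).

Treewidth 3.
Bags: B1 = {1, 2, 4, 9}  B2 = {0, 1, 2, 9}  B3 = {2, 4, 5, 9}  B4 = {0, 1, 6, 9}  B5 = {1, 2, 3, 9}  B6 = {2, 4, 5, 8}  B7 = {1, 3, 7, 9}
Tree: B1–B2, B1–B3, B2–B4, B2–B5, B3–B6, B5–B7

The largest bag has 4 vertices, giving width 3; this decomposition certifies tw(G) ≤ 3. For the lower bound, the 4 vertices {2, 4, 5, 8} are pairwise adjacent, and any tree decomposition puts a clique entirely inside one bag — forcing width ≥ 3. Combining the bounds, tw(G) = 3.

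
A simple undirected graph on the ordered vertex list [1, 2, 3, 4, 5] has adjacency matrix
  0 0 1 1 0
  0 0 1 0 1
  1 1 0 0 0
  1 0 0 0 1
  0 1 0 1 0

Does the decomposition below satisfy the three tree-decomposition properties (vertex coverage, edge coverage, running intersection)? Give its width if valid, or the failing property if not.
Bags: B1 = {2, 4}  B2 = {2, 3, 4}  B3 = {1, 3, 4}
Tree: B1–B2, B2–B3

A tree decomposition must satisfy three properties: every vertex lies in some bag; for every edge, both endpoints lie together in some bag; and for every vertex, the bags containing it form a connected subtree. Here vertex 5 appears in no bag, so the decomposition is invalid.

No — vertex 5 appears in no bag.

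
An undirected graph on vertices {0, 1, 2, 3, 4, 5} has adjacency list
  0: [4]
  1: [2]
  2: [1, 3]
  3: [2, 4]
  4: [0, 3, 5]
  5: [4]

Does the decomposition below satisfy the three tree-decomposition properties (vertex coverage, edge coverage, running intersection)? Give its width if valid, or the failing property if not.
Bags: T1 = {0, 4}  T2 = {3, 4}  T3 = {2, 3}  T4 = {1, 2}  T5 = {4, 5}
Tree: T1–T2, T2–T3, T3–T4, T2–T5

Yes; width 1.

Checking the three conditions: (i) the bags cover all of {0, 1, 2, 3, 4, 5}; (ii) for each edge, some bag contains both endpoints; (iii) the bags containing any fixed vertex form a subtree. All hold, so the decomposition is valid with width 2 − 1 = 1.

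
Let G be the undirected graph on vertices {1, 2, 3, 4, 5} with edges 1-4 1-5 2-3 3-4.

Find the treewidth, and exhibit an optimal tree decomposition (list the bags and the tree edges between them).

Treewidth 1.
One such decomposition:
Bags: B1 = {1, 5}  B2 = {1, 4}  B3 = {3, 4}  B4 = {2, 3}
Tree: B1–B2, B2–B3, B3–B4

The largest bag has 2 vertices, giving width 1; this decomposition certifies tw(G) ≤ 1. Since G has at least one edge (e.g. 5–1), it is not an edgeless graph, so tw(G) ≥ 1. Therefore the treewidth is 1.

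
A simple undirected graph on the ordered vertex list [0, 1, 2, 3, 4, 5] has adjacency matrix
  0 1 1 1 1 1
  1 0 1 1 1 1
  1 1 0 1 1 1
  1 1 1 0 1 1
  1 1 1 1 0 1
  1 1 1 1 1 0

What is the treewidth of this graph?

5

A width-5 tree decomposition is:
Bags: B1 = {0, 1, 2, 3, 4, 5}
Tree: (single bag)
A single bag containing all 6 vertices is trivially a valid decomposition of width 5. Conversely, {0, 1, 2, 3, 4, 5} is a clique of size 6, and the vertices of any clique must share a bag in every tree decomposition; so some bag has ≥ 6 vertices and tw(G) ≥ 5. Combining the bounds, tw(G) = 5.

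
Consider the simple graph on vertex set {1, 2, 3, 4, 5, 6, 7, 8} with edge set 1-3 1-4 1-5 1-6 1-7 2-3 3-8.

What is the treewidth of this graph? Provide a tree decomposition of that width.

Treewidth 1.
Bags: B1 = {2, 3}  B2 = {1, 3}  B3 = {3, 8}  B4 = {1, 5}  B5 = {1, 6}  B6 = {1, 4}  B7 = {1, 7}
Tree: B1–B2, B1–B3, B2–B4, B4–B5, B4–B6, B2–B7

Each bag holds 2 vertices, so the decomposition has width 1, which upper-bounds the treewidth. G has an edge, so its treewidth is at least 1. Therefore the treewidth is 1.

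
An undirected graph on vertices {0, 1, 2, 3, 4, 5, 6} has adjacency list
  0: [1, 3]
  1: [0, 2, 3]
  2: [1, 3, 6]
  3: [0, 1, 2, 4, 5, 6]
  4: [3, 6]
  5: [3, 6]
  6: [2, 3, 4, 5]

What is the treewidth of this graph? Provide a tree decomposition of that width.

Treewidth 2.
One such decomposition:
Bags: B1 = {1, 2, 3}  B2 = {2, 3, 6}  B3 = {0, 1, 3}  B4 = {3, 4, 6}  B5 = {3, 5, 6}
Tree: B1–B2, B1–B3, B2–B4, B2–B5

The largest bag has 3 vertices, giving width 2; this decomposition certifies tw(G) ≤ 2. For the lower bound, the 3 vertices {0, 1, 3} are pairwise adjacent, and any tree decomposition puts a clique entirely inside one bag — forcing width ≥ 2. Hence tw(G) = 2 exactly.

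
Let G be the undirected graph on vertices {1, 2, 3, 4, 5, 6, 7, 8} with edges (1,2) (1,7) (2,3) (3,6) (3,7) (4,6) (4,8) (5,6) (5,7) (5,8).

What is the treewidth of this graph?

A width-2 tree decomposition is:
Bags: B1 = {4, 6, 8}  B2 = {5, 6, 8}  B3 = {3, 5, 6}  B4 = {3, 5, 7}  B5 = {2, 3, 7}  B6 = {1, 2, 7}
Tree: B1–B2, B2–B3, B3–B4, B4–B5, B5–B6
Each bag holds 3 vertices, so the decomposition has width 2, which upper-bounds the treewidth. For the lower bound, G contains the cycle 4–8–5–6–4, so G is not a forest; only forests have treewidth ≤ 1, hence tw(G) ≥ 2. Hence tw(G) = 2 exactly.

2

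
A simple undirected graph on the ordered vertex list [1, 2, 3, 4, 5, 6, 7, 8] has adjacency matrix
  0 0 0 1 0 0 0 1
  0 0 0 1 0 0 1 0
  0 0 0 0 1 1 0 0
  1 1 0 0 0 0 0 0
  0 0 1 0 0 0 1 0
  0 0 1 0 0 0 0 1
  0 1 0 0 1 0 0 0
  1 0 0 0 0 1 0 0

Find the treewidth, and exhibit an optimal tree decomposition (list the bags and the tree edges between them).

Treewidth 2.
One such decomposition:
Bags: B1 = {2, 4, 7}  B2 = {1, 4, 7}  B3 = {1, 7, 8}  B4 = {6, 7, 8}  B5 = {3, 6, 7}  B6 = {3, 5, 7}
Tree: B1–B2, B2–B3, B3–B4, B4–B5, B5–B6

Every bag has size at most 3, so the width is 3 − 1 = 2 and tw(G) ≤ 2. The edges 7–2–4–1–8–6–3–5–7 form a cycle, so G is not a tree and its treewidth is at least 2. Therefore the treewidth is 2.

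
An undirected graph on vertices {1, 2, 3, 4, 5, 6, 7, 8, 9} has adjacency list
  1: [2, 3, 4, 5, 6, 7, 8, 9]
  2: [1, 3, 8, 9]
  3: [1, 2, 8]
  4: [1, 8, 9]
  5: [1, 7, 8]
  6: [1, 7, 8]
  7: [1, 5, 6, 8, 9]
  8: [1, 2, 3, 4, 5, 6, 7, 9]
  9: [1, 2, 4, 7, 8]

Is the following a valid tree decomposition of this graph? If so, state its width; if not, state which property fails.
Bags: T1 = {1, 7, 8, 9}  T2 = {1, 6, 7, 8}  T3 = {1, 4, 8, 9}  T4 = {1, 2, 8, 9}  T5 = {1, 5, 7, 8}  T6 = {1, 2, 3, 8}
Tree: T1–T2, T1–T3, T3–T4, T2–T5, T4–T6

Every vertex of G appears in some bag (union = {1, 2, 3, 4, 5, 6, 7, 8, 9}); every edge is covered by a bag; and for each vertex v the set of bags containing v is connected in the bag tree. The decomposition is therefore valid. The largest bag has 4 vertices, so the width is 3.

Yes; width 3.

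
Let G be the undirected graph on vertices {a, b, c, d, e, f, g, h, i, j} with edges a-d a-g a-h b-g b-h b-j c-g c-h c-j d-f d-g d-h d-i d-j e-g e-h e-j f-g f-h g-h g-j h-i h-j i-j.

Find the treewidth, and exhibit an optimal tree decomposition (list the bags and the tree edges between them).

Every bag has size at most 4, so the width is 4 − 1 = 3 and tw(G) ≤ 3. Conversely, {a, d, g, h} is a clique of size 4, and the vertices of any clique must share a bag in every tree decomposition; so some bag has ≥ 4 vertices and tw(G) ≥ 3. The upper and lower bounds meet at 3, so that is the treewidth.

Treewidth 3.
One such decomposition:
Bags: B1 = {d, g, h, j}  B2 = {e, g, h, j}  B3 = {a, d, g, h}  B4 = {d, h, i, j}  B5 = {c, g, h, j}  B6 = {b, g, h, j}  B7 = {d, f, g, h}
Tree: B1–B2, B1–B3, B1–B4, B2–B5, B1–B6, B1–B7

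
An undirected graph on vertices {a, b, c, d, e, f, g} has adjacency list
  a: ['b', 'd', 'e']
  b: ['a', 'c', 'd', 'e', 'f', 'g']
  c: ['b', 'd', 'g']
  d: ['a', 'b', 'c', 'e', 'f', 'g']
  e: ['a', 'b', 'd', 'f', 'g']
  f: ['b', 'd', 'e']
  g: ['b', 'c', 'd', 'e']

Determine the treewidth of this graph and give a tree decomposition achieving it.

Treewidth 3.
One optimal decomposition is:
Bags: B1 = {b, d, e, f}  B2 = {b, d, e, g}  B3 = {b, c, d, g}  B4 = {a, b, d, e}
Tree: B1–B2, B2–B3, B1–B4

Each bag holds 4 vertices, so the decomposition has width 3, which upper-bounds the treewidth. On the other hand G contains the 4-clique {b, d, e, g}. A clique must lie in a single bag of any decomposition, so no decomposition can have width below 3. The upper and lower bounds meet at 3, so that is the treewidth.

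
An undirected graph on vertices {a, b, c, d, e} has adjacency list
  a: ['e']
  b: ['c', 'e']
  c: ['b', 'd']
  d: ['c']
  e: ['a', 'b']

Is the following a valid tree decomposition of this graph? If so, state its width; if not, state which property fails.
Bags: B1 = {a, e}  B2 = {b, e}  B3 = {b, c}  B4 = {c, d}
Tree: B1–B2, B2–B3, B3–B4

Every vertex of G appears in some bag (union = {a, b, c, d, e}); every edge is covered by a bag; and for each vertex v the set of bags containing v is connected in the bag tree. The decomposition is therefore valid. The largest bag has 2 vertices, so the width is 1.

Yes; width 1.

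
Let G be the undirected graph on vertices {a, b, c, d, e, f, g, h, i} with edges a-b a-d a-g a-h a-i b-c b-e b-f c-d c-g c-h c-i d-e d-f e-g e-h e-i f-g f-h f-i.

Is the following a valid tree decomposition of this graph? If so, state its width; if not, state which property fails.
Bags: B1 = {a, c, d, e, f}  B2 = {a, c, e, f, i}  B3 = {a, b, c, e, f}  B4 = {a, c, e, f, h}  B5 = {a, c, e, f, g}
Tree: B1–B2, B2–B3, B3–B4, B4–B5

Yes; width 4.

Every vertex of G appears in some bag (union = {a, b, c, d, e, f, g, h, i}); every edge is covered by a bag; and for each vertex v the set of bags containing v is connected in the bag tree. The decomposition is therefore valid. The largest bag has 5 vertices, so the width is 4.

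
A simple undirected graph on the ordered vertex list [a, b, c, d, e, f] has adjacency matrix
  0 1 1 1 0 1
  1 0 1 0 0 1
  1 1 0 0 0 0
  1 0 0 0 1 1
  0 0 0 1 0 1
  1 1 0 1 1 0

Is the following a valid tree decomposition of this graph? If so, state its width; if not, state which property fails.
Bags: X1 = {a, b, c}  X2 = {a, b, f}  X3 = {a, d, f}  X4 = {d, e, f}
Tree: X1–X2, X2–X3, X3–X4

Yes; width 2.

Every vertex of G appears in some bag (union = {a, b, c, d, e, f}); every edge is covered by a bag; and for each vertex v the set of bags containing v is connected in the bag tree. The decomposition is therefore valid. The largest bag has 3 vertices, so the width is 2.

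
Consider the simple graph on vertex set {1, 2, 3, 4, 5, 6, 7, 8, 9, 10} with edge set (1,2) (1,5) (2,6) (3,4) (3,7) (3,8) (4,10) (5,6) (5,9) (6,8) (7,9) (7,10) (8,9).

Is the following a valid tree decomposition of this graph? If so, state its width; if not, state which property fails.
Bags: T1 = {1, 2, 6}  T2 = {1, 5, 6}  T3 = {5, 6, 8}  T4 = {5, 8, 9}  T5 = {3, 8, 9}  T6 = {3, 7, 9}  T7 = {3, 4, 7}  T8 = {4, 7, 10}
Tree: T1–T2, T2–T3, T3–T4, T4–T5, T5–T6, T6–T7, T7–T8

Yes; width 2.

Checking the three conditions: (i) the bags cover all of {1, 2, 3, 4, 5, 6, 7, 8, 9, 10}; (ii) for each edge, some bag contains both endpoints; (iii) the bags containing any fixed vertex form a subtree. All hold, so the decomposition is valid with width 3 − 1 = 2.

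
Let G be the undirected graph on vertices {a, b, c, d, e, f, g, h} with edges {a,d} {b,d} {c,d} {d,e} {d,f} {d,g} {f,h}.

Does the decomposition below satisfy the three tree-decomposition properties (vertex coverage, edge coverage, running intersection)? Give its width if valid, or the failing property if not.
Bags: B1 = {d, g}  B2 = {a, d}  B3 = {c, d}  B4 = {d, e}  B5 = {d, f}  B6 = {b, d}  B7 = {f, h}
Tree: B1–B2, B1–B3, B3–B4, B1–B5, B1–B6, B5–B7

Yes; width 1.

Vertex coverage: the bags together contain {a, b, c, d, e, f, g, h}, the full vertex set. Edge coverage: each edge of G has both endpoints in at least one bag. Running intersection: for every vertex, the bags containing it form a connected subtree. All three properties hold, so this is a valid tree decomposition of width max|bag| − 1 = 1, and hence tw(G) ≤ 1.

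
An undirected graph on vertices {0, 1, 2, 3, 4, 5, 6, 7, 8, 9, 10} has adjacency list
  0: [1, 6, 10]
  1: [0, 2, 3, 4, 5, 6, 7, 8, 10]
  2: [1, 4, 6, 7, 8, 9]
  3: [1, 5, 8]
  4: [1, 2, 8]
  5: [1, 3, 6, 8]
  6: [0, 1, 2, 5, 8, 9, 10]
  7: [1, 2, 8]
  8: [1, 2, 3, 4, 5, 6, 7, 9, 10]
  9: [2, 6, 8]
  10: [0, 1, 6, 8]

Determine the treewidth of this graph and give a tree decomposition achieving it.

Treewidth 3.
One such decomposition:
Bags: B1 = {1, 5, 6, 8}  B2 = {1, 2, 6, 8}  B3 = {1, 6, 8, 10}  B4 = {0, 1, 6, 10}  B5 = {2, 6, 8, 9}  B6 = {1, 2, 7, 8}  B7 = {1, 2, 4, 8}  B8 = {1, 3, 5, 8}
Tree: B1–B2, B2–B3, B3–B4, B2–B5, B2–B6, B6–B7, B1–B8

The largest bag has 4 vertices, giving width 3; this decomposition certifies tw(G) ≤ 3. Conversely, {0, 1, 6, 10} is a clique of size 4, and the vertices of any clique must share a bag in every tree decomposition; so some bag has ≥ 4 vertices and tw(G) ≥ 3. Hence tw(G) = 3 exactly.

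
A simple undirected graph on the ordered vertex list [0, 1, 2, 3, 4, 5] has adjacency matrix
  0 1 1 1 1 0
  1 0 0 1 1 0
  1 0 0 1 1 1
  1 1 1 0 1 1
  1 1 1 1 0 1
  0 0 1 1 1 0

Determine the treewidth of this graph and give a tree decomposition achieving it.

Treewidth 3.
One optimal decomposition is:
Bags: B1 = {2, 3, 4, 5}  B2 = {0, 2, 3, 4}  B3 = {0, 1, 3, 4}
Tree: B1–B2, B2–B3

The largest bag has 4 vertices, giving width 3; this decomposition certifies tw(G) ≤ 3. Conversely, {0, 1, 3, 4} is a clique of size 4, and the vertices of any clique must share a bag in every tree decomposition; so some bag has ≥ 4 vertices and tw(G) ≥ 3. Combining the bounds, tw(G) = 3.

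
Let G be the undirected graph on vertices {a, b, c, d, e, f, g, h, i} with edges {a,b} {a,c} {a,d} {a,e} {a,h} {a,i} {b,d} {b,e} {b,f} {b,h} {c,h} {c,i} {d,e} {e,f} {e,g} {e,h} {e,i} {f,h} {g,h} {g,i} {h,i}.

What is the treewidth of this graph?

3

A width-3 tree decomposition is:
Bags: B1 = {e, g, h, i}  B2 = {a, e, h, i}  B3 = {a, c, h, i}  B4 = {a, b, e, h}  B5 = {b, e, f, h}  B6 = {a, b, d, e}
Tree: B1–B2, B2–B3, B2–B4, B4–B5, B4–B6
Every bag has size at most 4, so the width is 4 − 1 = 3 and tw(G) ≤ 3. Conversely, {a, b, d, e} is a clique of size 4, and the vertices of any clique must share a bag in every tree decomposition; so some bag has ≥ 4 vertices and tw(G) ≥ 3. Combining the bounds, tw(G) = 3.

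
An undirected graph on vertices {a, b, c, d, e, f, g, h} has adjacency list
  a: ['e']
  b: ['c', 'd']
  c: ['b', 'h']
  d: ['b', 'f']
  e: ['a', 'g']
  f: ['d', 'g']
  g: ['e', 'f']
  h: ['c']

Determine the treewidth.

1

A width-1 tree decomposition is:
Bags: B1 = {c, h}  B2 = {b, c}  B3 = {b, d}  B4 = {d, f}  B5 = {f, g}  B6 = {e, g}  B7 = {a, e}
Tree: B1–B2, B2–B3, B3–B4, B4–B5, B5–B6, B6–B7
The largest bag has 2 vertices, giving width 1; this decomposition certifies tw(G) ≤ 1. Since G has at least one edge (e.g. h–c), it is not an edgeless graph, so tw(G) ≥ 1. The upper and lower bounds meet at 1, so that is the treewidth.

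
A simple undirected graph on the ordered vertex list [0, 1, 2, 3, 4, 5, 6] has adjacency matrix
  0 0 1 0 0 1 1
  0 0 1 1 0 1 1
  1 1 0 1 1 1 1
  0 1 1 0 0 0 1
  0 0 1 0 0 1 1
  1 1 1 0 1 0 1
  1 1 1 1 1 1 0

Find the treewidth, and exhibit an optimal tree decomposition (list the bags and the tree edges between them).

Treewidth 3.
One optimal decomposition is:
Bags: B1 = {1, 2, 3, 6}  B2 = {1, 2, 5, 6}  B3 = {2, 4, 5, 6}  B4 = {0, 2, 5, 6}
Tree: B1–B2, B2–B3, B2–B4

The largest bag has 4 vertices, giving width 3; this decomposition certifies tw(G) ≤ 3. For the lower bound, the 4 vertices {1, 2, 3, 6} are pairwise adjacent, and any tree decomposition puts a clique entirely inside one bag — forcing width ≥ 3. Hence tw(G) = 3 exactly.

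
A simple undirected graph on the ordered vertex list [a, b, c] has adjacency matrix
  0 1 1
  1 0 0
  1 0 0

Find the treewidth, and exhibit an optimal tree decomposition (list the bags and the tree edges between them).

Treewidth 1.
Bags: B1 = {a, b}  B2 = {a, c}
Tree: B1–B2

The largest bag has 2 vertices, giving width 1; this decomposition certifies tw(G) ≤ 1. Any graph with an edge has treewidth ≥ 1, and G has the edge a–b. Therefore the treewidth is 1.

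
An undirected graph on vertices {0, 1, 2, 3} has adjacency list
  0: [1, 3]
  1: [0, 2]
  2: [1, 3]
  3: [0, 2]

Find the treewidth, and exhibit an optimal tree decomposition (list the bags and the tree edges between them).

The largest bag has 3 vertices, giving width 2; this decomposition certifies tw(G) ≤ 2. Since 1–2–3–0–1 is a cycle in G, G is not acyclic. Forests are exactly the graphs of treewidth ≤ 1, so tw(G) ≥ 2. Hence tw(G) = 2 exactly.

Treewidth 2.
One optimal decomposition is:
Bags: B1 = {1, 2, 3}  B2 = {0, 1, 3}
Tree: B1–B2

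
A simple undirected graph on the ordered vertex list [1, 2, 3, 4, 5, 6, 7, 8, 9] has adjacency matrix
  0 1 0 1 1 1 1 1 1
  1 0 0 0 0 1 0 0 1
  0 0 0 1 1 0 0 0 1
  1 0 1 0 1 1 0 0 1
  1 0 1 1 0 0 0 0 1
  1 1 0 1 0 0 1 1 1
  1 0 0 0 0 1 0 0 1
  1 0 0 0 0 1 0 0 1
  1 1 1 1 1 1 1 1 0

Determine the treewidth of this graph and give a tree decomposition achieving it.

The largest bag has 4 vertices, giving width 3; this decomposition certifies tw(G) ≤ 3. For the lower bound, the 4 vertices {1, 4, 5, 9} are pairwise adjacent, and any tree decomposition puts a clique entirely inside one bag — forcing width ≥ 3. The upper and lower bounds meet at 3, so that is the treewidth.

Treewidth 3.
One optimal decomposition is:
Bags: B1 = {1, 4, 6, 9}  B2 = {1, 4, 5, 9}  B3 = {3, 4, 5, 9}  B4 = {1, 6, 8, 9}  B5 = {1, 6, 7, 9}  B6 = {1, 2, 6, 9}
Tree: B1–B2, B2–B3, B1–B4, B1–B5, B1–B6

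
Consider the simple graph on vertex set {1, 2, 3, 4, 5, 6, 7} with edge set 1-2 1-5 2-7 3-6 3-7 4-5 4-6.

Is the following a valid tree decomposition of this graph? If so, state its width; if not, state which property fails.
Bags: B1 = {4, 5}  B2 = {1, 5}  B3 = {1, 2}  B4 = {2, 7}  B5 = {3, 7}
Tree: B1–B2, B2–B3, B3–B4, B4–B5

No — vertex 6 appears in no bag.

A tree decomposition must satisfy three properties: every vertex lies in some bag; for every edge, both endpoints lie together in some bag; and for every vertex, the bags containing it form a connected subtree. Here vertex 6 appears in no bag, so the decomposition is invalid.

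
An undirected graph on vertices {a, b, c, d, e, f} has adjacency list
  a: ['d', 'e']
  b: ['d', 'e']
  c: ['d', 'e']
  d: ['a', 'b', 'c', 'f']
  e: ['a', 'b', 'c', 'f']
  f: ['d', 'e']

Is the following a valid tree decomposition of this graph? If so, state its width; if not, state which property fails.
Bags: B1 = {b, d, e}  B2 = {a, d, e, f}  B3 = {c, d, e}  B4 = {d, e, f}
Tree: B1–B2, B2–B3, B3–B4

A tree decomposition must satisfy three properties: every vertex lies in some bag; for every edge, both endpoints lie together in some bag; and for every vertex, the bags containing it form a connected subtree. Here bags containing vertex f are not connected in the tree, so the decomposition is invalid.

No — bags containing vertex f are not connected in the tree.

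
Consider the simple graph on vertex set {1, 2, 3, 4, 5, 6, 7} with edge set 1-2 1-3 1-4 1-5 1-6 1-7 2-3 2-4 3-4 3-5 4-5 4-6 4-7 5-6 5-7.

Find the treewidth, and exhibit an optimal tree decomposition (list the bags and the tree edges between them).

Treewidth 3.
One such decomposition:
Bags: B1 = {1, 2, 3, 4}  B2 = {1, 3, 4, 5}  B3 = {1, 4, 5, 6}  B4 = {1, 4, 5, 7}
Tree: B1–B2, B2–B3, B3–B4

Every bag has size at most 4, so the width is 4 − 1 = 3 and tw(G) ≤ 3. Conversely, {1, 2, 3, 4} is a clique of size 4, and the vertices of any clique must share a bag in every tree decomposition; so some bag has ≥ 4 vertices and tw(G) ≥ 3. Hence tw(G) = 3 exactly.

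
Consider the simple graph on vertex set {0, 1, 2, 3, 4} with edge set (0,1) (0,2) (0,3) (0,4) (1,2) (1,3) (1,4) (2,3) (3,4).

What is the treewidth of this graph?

3

A width-3 tree decomposition is:
Bags: B1 = {0, 1, 3, 4}  B2 = {0, 1, 2, 3}
Tree: B1–B2
Each bag holds 4 vertices, so the decomposition has width 3, which upper-bounds the treewidth. For the lower bound, the 4 vertices {0, 1, 2, 3} are pairwise adjacent, and any tree decomposition puts a clique entirely inside one bag — forcing width ≥ 3. Hence tw(G) = 3 exactly.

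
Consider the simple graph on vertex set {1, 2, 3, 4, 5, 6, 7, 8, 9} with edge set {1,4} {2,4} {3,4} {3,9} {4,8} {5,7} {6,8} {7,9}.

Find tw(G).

A width-1 tree decomposition is:
Bags: B1 = {3, 4}  B2 = {3, 9}  B3 = {4, 8}  B4 = {7, 9}  B5 = {6, 8}  B6 = {5, 7}  B7 = {2, 4}  B8 = {1, 4}
Tree: B1–B2, B1–B3, B2–B4, B3–B5, B4–B6, B3–B7, B7–B8
Each bag holds 2 vertices, so the decomposition has width 1, which upper-bounds the treewidth. Since G has at least one edge (e.g. 4–3), it is not an edgeless graph, so tw(G) ≥ 1. Hence tw(G) = 1 exactly.

1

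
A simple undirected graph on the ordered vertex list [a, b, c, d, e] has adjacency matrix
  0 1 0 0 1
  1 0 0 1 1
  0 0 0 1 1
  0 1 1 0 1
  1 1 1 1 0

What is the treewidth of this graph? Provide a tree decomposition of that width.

Treewidth 2.
One optimal decomposition is:
Bags: B1 = {b, d, e}  B2 = {a, b, e}  B3 = {c, d, e}
Tree: B1–B2, B1–B3

Every bag has size at most 3, so the width is 3 − 1 = 2 and tw(G) ≤ 2. On the other hand G contains the 3-clique {c, d, e}. A clique must lie in a single bag of any decomposition, so no decomposition can have width below 2. Combining the bounds, tw(G) = 2.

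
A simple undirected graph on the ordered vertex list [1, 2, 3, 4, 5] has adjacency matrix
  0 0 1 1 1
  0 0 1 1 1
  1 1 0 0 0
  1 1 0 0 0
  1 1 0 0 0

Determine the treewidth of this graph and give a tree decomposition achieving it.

Treewidth 2.
One optimal decomposition is:
Bags: B1 = {1, 2, 4}  B2 = {1, 2, 3}  B3 = {1, 2, 5}
Tree: B1–B2, B2–B3

The largest bag has 3 vertices, giving width 2; this decomposition certifies tw(G) ≤ 2. The edges 1–4–2–3–1 form a cycle, so G is not a tree and its treewidth is at least 2. Therefore the treewidth is 2.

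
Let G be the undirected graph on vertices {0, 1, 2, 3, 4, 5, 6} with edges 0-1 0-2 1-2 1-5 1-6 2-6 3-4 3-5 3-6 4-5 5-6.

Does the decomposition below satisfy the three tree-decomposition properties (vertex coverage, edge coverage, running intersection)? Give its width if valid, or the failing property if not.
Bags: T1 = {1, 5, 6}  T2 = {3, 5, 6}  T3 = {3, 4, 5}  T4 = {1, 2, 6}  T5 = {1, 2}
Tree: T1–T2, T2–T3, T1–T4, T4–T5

No — vertex 0 appears in no bag.

A tree decomposition must satisfy three properties: every vertex lies in some bag; for every edge, both endpoints lie together in some bag; and for every vertex, the bags containing it form a connected subtree. Here vertex 0 appears in no bag, so the decomposition is invalid.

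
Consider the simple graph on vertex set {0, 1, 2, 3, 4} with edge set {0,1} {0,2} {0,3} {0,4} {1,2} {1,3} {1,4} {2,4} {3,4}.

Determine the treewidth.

3

A width-3 tree decomposition is:
Bags: B1 = {0, 1, 3, 4}  B2 = {0, 1, 2, 4}
Tree: B1–B2
Every bag has size at most 4, so the width is 4 − 1 = 3 and tw(G) ≤ 3. Conversely, {0, 1, 2, 4} is a clique of size 4, and the vertices of any clique must share a bag in every tree decomposition; so some bag has ≥ 4 vertices and tw(G) ≥ 3. The upper and lower bounds meet at 3, so that is the treewidth.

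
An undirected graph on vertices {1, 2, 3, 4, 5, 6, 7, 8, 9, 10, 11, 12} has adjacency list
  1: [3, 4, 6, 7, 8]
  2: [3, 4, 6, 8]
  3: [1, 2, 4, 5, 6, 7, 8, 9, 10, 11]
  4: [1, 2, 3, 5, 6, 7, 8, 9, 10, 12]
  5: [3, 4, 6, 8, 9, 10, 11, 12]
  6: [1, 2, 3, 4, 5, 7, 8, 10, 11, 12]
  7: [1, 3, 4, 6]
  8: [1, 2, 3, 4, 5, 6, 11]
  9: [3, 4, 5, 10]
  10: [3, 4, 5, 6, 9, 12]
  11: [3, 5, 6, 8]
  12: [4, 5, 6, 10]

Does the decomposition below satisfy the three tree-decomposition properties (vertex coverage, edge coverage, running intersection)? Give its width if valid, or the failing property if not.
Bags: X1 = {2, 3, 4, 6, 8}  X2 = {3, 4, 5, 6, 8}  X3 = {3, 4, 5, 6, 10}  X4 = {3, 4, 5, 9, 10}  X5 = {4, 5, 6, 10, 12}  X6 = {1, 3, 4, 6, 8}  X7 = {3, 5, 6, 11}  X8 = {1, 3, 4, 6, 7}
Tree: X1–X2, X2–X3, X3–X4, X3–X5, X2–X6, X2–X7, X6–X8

No — edge (8,11) lies in no bag.

A tree decomposition must satisfy three properties: every vertex lies in some bag; for every edge, both endpoints lie together in some bag; and for every vertex, the bags containing it form a connected subtree. Here edge (8,11) lies in no bag, so the decomposition is invalid.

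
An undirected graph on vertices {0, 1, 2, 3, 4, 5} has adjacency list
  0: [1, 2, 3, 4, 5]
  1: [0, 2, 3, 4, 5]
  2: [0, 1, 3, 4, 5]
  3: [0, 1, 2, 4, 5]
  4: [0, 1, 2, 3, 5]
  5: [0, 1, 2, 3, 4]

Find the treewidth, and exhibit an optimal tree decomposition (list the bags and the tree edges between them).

A single bag containing all 6 vertices is trivially a valid decomposition of width 5. On the other hand G contains the 6-clique {0, 1, 2, 3, 4, 5}. A clique must lie in a single bag of any decomposition, so no decomposition can have width below 5. The upper and lower bounds meet at 5, so that is the treewidth.

Treewidth 5.
One optimal decomposition is:
Bags: B1 = {0, 1, 2, 3, 4, 5}
Tree: (single bag)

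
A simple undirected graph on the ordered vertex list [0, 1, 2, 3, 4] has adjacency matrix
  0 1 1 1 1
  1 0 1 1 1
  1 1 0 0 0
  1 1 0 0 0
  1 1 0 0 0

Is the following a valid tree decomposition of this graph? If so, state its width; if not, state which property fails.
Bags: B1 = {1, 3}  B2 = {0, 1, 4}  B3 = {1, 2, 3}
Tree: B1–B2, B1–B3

No — edge (0,3) lies in no bag.

A tree decomposition must satisfy three properties: every vertex lies in some bag; for every edge, both endpoints lie together in some bag; and for every vertex, the bags containing it form a connected subtree. Here edge (0,3) lies in no bag, so the decomposition is invalid.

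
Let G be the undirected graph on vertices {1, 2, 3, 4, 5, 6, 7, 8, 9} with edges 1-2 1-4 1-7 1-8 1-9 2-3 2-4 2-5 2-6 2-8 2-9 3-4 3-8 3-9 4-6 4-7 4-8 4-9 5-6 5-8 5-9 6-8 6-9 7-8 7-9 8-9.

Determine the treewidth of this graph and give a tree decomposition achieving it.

Treewidth 4.
One optimal decomposition is:
Bags: B1 = {2, 3, 4, 8, 9}  B2 = {1, 2, 4, 8, 9}  B3 = {1, 4, 7, 8, 9}  B4 = {2, 4, 6, 8, 9}  B5 = {2, 5, 6, 8, 9}
Tree: B1–B2, B2–B3, B2–B4, B4–B5

Every bag has size at most 5, so the width is 5 − 1 = 4 and tw(G) ≤ 4. For the lower bound, the 5 vertices {1, 2, 4, 8, 9} are pairwise adjacent, and any tree decomposition puts a clique entirely inside one bag — forcing width ≥ 4. Hence tw(G) = 4 exactly.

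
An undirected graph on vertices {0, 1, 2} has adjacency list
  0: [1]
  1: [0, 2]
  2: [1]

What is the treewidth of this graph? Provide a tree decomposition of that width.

Every bag has size at most 2, so the width is 2 − 1 = 1 and tw(G) ≤ 1. Any graph with an edge has treewidth ≥ 1, and G has the edge 2–1. The upper and lower bounds meet at 1, so that is the treewidth.

Treewidth 1.
One such decomposition:
Bags: B1 = {1, 2}  B2 = {0, 1}
Tree: B1–B2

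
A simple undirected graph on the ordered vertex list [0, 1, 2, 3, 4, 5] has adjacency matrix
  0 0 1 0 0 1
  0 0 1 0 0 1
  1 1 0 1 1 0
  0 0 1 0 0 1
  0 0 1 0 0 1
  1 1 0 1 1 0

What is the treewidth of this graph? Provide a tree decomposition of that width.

Treewidth 2.
One optimal decomposition is:
Bags: B1 = {2, 3, 5}  B2 = {2, 4, 5}  B3 = {0, 2, 5}  B4 = {1, 2, 5}
Tree: B1–B2, B2–B3, B3–B4

Each bag holds 3 vertices, so the decomposition has width 2, which upper-bounds the treewidth. Since 5–3–2–4–5 is a cycle in G, G is not acyclic. Forests are exactly the graphs of treewidth ≤ 1, so tw(G) ≥ 2. Hence tw(G) = 2 exactly.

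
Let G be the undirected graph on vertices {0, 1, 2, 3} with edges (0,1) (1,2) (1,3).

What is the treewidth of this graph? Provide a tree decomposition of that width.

Treewidth 1.
One such decomposition:
Bags: B1 = {1, 2}  B2 = {1, 3}  B3 = {0, 1}
Tree: B1–B2, B2–B3

The largest bag has 2 vertices, giving width 1; this decomposition certifies tw(G) ≤ 1. G has an edge, so its treewidth is at least 1. Combining the bounds, tw(G) = 1.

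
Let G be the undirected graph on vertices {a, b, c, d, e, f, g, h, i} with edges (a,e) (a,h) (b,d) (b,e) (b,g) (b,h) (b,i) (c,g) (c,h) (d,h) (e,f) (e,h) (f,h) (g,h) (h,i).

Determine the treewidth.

2

A width-2 tree decomposition is:
Bags: B1 = {e, f, h}  B2 = {b, e, h}  B3 = {a, e, h}  B4 = {b, d, h}  B5 = {b, h, i}  B6 = {b, g, h}  B7 = {c, g, h}
Tree: B1–B2, B1–B3, B2–B4, B2–B5, B4–B6, B6–B7
Every bag has size at most 3, so the width is 3 − 1 = 2 and tw(G) ≤ 2. On the other hand G contains the 3-clique {a, e, h}. A clique must lie in a single bag of any decomposition, so no decomposition can have width below 2. Hence tw(G) = 2 exactly.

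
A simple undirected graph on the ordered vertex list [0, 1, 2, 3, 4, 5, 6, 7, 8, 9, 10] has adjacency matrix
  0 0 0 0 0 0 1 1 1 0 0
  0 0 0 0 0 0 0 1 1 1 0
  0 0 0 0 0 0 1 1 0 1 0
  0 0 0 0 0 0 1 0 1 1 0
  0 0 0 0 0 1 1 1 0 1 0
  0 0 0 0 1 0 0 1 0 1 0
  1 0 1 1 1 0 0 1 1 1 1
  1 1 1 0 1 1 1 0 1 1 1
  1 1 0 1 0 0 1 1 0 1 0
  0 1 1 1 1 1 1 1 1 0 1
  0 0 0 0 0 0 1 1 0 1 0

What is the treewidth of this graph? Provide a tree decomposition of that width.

Each bag holds 4 vertices, so the decomposition has width 3, which upper-bounds the treewidth. On the other hand G contains the 4-clique {3, 6, 8, 9}. A clique must lie in a single bag of any decomposition, so no decomposition can have width below 3. The upper and lower bounds meet at 3, so that is the treewidth.

Treewidth 3.
One optimal decomposition is:
Bags: B1 = {2, 6, 7, 9}  B2 = {6, 7, 8, 9}  B3 = {4, 6, 7, 9}  B4 = {6, 7, 9, 10}  B5 = {3, 6, 8, 9}  B6 = {1, 7, 8, 9}  B7 = {4, 5, 7, 9}  B8 = {0, 6, 7, 8}
Tree: B1–B2, B2–B3, B2–B4, B2–B5, B2–B6, B3–B7, B2–B8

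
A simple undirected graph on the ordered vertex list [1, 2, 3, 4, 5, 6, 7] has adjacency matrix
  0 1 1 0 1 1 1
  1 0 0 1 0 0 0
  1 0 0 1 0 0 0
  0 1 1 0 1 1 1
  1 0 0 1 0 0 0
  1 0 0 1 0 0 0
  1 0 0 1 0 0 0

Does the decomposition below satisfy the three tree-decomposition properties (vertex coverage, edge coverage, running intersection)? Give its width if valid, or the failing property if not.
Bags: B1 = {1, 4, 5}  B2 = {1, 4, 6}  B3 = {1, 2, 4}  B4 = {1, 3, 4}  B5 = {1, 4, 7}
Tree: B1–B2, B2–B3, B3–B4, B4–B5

Yes; width 2.

Vertex coverage: the bags together contain {1, 2, 3, 4, 5, 6, 7}, the full vertex set. Edge coverage: each edge of G has both endpoints in at least one bag. Running intersection: for every vertex, the bags containing it form a connected subtree. All three properties hold, so this is a valid tree decomposition of width max|bag| − 1 = 2, and hence tw(G) ≤ 2.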